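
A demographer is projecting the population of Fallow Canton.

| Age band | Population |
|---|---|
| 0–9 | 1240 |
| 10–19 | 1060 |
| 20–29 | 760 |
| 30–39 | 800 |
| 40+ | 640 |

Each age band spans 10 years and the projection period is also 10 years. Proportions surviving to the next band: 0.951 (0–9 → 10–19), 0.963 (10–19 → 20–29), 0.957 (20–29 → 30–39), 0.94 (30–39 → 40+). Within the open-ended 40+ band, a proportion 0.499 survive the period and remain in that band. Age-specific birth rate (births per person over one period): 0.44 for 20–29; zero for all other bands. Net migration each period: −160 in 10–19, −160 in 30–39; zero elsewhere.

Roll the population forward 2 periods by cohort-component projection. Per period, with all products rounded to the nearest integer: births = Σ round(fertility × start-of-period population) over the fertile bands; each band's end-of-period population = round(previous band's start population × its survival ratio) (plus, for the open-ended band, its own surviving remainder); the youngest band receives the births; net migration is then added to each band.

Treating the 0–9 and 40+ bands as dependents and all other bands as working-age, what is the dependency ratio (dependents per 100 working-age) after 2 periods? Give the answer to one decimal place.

Period 1:
Births: 760 * 0.44 = 334
10–19: 1240 * 0.951 = 1179
20–29: 1060 * 0.963 = 1021
30–39: 760 * 0.957 = 727
40+: 800 * 0.94 + 640 * 0.499 = 752 + 319 = 1071
Net migration: 10–19 − 160 → 1019; 30–39 − 160 → 567
Giving 334 / 1019 / 1021 / 567 / 1071.
Period 2:
Births: 1021 * 0.44 = 449
10–19: 334 * 0.951 = 318
20–29: 1019 * 0.963 = 981
30–39: 1021 * 0.957 = 977
40+: 567 * 0.94 + 1071 * 0.499 = 533 + 534 = 1067
Net migration: 10–19 − 160 → 158; 30–39 − 160 → 817
Giving 449 / 158 / 981 / 817 / 1067.
Dependents (band 0–9 + band 40+) = 449 + 1067 = 1516; working-age = 1956; ratio = 1516/1956 × 100 = 77.5

77.5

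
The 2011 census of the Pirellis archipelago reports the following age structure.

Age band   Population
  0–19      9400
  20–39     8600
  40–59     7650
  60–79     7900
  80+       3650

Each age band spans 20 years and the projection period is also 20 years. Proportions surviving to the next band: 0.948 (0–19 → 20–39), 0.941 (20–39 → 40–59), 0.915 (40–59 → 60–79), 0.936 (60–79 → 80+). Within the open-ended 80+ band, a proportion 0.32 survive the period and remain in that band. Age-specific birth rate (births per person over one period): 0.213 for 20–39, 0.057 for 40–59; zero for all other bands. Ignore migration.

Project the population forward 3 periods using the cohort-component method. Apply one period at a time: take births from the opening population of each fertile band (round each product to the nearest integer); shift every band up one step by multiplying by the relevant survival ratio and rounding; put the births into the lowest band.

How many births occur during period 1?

2268

(Groups numbered youngest = 1 to oldest = 5.)
[period 1]
Births: 8600 × 0.213 = 1832  |  7650 × 0.057 = 436 → 2268
Group 2: 9400 × 0.948 = 8911
Group 3: 8600 × 0.941 = 8093
Group 4: 7650 × 0.915 = 7000
Group 5: 7900 × 0.936 + 3650 × 0.32 = 7394 + 1168 = 8562
End of period: [2268, 8911, 8093, 7000, 8562]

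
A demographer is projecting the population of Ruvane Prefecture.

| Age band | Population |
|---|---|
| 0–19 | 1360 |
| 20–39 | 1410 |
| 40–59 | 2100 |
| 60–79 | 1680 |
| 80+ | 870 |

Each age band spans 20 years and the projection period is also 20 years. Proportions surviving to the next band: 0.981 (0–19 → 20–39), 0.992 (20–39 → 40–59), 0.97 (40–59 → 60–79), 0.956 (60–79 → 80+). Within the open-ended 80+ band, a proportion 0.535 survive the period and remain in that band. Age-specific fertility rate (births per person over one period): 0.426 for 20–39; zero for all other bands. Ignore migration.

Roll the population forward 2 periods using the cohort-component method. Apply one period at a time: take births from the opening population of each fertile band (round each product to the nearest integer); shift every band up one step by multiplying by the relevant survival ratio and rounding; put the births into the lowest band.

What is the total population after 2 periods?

Period 1:
Births: 1410 × 0.426 = 601
20–39: 1360 × 0.981 = 1334
40–59: 1410 × 0.992 = 1399
60–79: 2100 × 0.97 = 2037
80+: 1680 × 0.956 + 870 × 0.535 = 1606 + 465 = 2071
Giving 601 / 1334 / 1399 / 2037 / 2071.
Period 2:
Births: 1334 × 0.426 = 568
20–39: 601 × 0.981 = 590
40–59: 1334 × 0.992 = 1323
60–79: 1399 × 0.97 = 1357
80+: 2037 × 0.956 + 2071 × 0.535 = 1947 + 1108 = 3055
Giving 568 / 590 / 1323 / 1357 / 3055.
Total after period 2: 568 + 590 + 1323 + 1357 + 3055 = 6893

6893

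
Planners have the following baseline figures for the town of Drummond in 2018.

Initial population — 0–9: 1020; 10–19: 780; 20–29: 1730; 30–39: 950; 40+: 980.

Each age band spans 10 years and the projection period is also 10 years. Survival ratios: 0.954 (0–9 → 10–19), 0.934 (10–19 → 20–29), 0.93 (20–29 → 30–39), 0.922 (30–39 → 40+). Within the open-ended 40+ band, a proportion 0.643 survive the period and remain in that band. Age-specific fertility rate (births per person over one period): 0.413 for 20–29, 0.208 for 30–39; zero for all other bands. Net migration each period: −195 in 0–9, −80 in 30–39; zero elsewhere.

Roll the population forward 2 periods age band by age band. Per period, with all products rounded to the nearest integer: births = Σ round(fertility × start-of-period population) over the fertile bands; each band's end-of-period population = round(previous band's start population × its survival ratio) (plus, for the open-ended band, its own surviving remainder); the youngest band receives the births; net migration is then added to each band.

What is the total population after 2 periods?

Period 1:
Births: 1730 × 0.413 = 714 ; 950 × 0.208 = 198 → 912
10–19: 1020 × 0.954 = 973
20–29: 780 × 0.934 = 729
30–39: 1730 × 0.93 = 1609
40+: 950 × 0.922 + 980 × 0.643 = 876 + 630 = 1506
Net migration: 0–9 − 195 → 717; 30–39 − 80 → 1529
End of period: [717, 973, 729, 1529, 1506]
Period 2:
Births: 729 × 0.413 = 301 ; 1529 × 0.208 = 318 → 619
10–19: 717 × 0.954 = 684
20–29: 973 × 0.934 = 909
30–39: 729 × 0.93 = 678
40+: 1529 × 0.922 + 1506 × 0.643 = 1410 + 968 = 2378
Net migration: 0–9 − 195 → 424; 30–39 − 80 → 598
End of period: [424, 684, 909, 598, 2378]
Total after period 2: 424 + 684 + 909 + 598 + 2378 = 4993

4993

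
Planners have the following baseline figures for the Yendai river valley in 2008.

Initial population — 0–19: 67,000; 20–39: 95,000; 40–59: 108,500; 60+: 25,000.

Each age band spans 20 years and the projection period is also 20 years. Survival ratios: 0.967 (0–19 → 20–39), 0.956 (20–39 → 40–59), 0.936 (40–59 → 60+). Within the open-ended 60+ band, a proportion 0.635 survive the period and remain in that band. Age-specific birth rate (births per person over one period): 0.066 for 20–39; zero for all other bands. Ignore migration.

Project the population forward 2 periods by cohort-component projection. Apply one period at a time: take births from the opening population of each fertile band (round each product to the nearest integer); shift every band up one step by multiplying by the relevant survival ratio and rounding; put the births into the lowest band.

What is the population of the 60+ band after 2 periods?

159577

After projecting period 1:
Births: 95000 * 0.066 = 6270
20–39: 67000 * 0.967 = 64789
40–59: 95000 * 0.956 = 90820
60+: 108500 * 0.936 + 25000 * 0.635 = 101556 + 15875 = 117431
→ [6270, 64789, 90820, 117431]
After projecting period 2:
Births: 64789 * 0.066 = 4276
20–39: 6270 * 0.967 = 6063
40–59: 64789 * 0.956 = 61938
60+: 90820 * 0.936 + 117431 * 0.635 = 85008 + 74569 = 159577
→ [4276, 6063, 61938, 159577]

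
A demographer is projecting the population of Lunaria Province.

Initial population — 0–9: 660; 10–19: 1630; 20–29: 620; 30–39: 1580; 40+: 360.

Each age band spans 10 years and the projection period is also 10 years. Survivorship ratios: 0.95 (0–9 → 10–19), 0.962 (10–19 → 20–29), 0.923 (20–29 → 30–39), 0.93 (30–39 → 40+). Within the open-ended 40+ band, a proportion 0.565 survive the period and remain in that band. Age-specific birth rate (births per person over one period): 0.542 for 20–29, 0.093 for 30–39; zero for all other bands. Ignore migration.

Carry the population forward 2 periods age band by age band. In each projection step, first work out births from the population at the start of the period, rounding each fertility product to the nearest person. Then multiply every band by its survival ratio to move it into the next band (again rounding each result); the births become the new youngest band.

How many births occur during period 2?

Numbering the groups 1..5 from youngest to oldest:
After projecting period 1:
Births: 620 * 0.542 = 336  |  1580 * 0.093 = 147 ⇒ total 483
Group 2: 660 * 0.95 = 627
Group 3: 1630 * 0.962 = 1568
Group 4: 620 * 0.923 = 572
Group 5: 1580 * 0.93 + 360 * 0.565 = 1469 + 203 = 1672
Giving 483 / 627 / 1568 / 572 / 1672.
After projecting period 2:
Births: 1568 * 0.542 = 850  |  572 * 0.093 = 53 ⇒ total 903
Group 2: 483 * 0.95 = 459
Group 3: 627 * 0.962 = 603
Group 4: 1568 * 0.923 = 1447
Group 5: 572 * 0.93 + 1672 * 0.565 = 532 + 945 = 1477
Giving 903 / 459 / 603 / 1447 / 1477.

903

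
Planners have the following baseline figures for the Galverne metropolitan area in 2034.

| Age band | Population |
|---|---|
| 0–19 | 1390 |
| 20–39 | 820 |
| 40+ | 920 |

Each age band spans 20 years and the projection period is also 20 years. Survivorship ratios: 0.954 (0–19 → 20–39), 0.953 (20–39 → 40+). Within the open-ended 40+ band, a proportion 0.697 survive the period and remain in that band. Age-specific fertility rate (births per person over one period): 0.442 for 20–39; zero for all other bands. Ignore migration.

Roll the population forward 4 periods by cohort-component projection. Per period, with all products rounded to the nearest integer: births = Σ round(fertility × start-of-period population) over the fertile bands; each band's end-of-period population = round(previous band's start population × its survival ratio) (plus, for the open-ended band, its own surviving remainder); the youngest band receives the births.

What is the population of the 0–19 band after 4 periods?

247

Period 1.
Births: 820 × 0.442 = 362
20–39: 1390 × 0.954 = 1326
40+: 820 × 0.953 + 920 × 0.697 = 781 + 641 = 1422
End of period: [362, 1326, 1422]
Period 2.
Births: 1326 × 0.442 = 586
20–39: 362 × 0.954 = 345
40+: 1326 × 0.953 + 1422 × 0.697 = 1264 + 991 = 2255
End of period: [586, 345, 2255]
Period 3.
Births: 345 × 0.442 = 152
20–39: 586 × 0.954 = 559
40+: 345 × 0.953 + 2255 × 0.697 = 329 + 1572 = 1901
End of period: [152, 559, 1901]
Period 4.
Births: 559 × 0.442 = 247
20–39: 152 × 0.954 = 145
40+: 559 × 0.953 + 1901 × 0.697 = 533 + 1325 = 1858
End of period: [247, 145, 1858]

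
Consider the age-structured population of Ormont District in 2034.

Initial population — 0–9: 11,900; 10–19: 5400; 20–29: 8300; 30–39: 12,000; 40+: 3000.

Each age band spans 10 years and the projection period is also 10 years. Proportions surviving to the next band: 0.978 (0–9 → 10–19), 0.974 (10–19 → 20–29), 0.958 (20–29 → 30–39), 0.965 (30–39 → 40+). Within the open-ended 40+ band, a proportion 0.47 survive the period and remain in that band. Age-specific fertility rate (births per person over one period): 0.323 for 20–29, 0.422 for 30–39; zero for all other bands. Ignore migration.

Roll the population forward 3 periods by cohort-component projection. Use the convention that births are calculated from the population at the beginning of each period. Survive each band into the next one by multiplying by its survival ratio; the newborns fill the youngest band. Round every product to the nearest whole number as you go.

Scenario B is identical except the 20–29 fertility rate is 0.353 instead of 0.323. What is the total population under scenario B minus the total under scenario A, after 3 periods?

— Period 1 —
Births: 8300 × 0.323 = 2681  |  12000 × 0.422 = 5064 → total 7745
10–19: 11900 × 0.978 = 11638
20–29: 5400 × 0.974 = 5260
30–39: 8300 × 0.958 = 7951
40+: 12000 × 0.965 + 3000 × 0.47 = 11580 + 1410 = 12990
Giving 7745 / 11638 / 5260 / 7951 / 12990.
— Period 2 —
Births: 5260 × 0.323 = 1699  |  7951 × 0.422 = 3355 → total 5054
10–19: 7745 × 0.978 = 7575
20–29: 11638 × 0.974 = 11335
30–39: 5260 × 0.958 = 5039
40+: 7951 × 0.965 + 12990 × 0.47 = 7673 + 6105 = 13778
Giving 5054 / 7575 / 11335 / 5039 / 13778.
— Period 3 —
Births: 11335 × 0.323 = 3661  |  5039 × 0.422 = 2126 → total 5787
10–19: 5054 × 0.978 = 4943
20–29: 7575 × 0.974 = 7378
30–39: 11335 × 0.958 = 10859
40+: 5039 × 0.965 + 13778 × 0.47 = 4863 + 6476 = 11339
Giving 5787 / 4943 / 7378 / 10859 / 11339.
Scenario A total after 3 periods: 40306
Scenario B projection —
— Period 1 —
Births: 8300 × 0.353 = 2930  |  12000 × 0.422 = 5064 → total 7994
10–19: 11900 × 0.978 = 11638
20–29: 5400 × 0.974 = 5260
30–39: 8300 × 0.958 = 7951
40+: 12000 × 0.965 + 3000 × 0.47 = 11580 + 1410 = 12990
Giving 7994 / 11638 / 5260 / 7951 / 12990.
— Period 2 —
Births: 5260 × 0.353 = 1857  |  7951 × 0.422 = 3355 → total 5212
10–19: 7994 × 0.978 = 7818
20–29: 11638 × 0.974 = 11335
30–39: 5260 × 0.958 = 5039
40+: 7951 × 0.965 + 12990 × 0.47 = 7673 + 6105 = 13778
Giving 5212 / 7818 / 11335 / 5039 / 13778.
— Period 3 —
Births: 11335 × 0.353 = 4001  |  5039 × 0.422 = 2126 → total 6127
10–19: 5212 × 0.978 = 5097
20–29: 7818 × 0.974 = 7615
30–39: 11335 × 0.958 = 10859
40+: 5039 × 0.965 + 13778 × 0.47 = 4863 + 6476 = 11339
Giving 6127 / 5097 / 7615 / 10859 / 11339.
Scenario B total after 3 periods: 41037
Difference B − A = 41037 − 40306 = 731

731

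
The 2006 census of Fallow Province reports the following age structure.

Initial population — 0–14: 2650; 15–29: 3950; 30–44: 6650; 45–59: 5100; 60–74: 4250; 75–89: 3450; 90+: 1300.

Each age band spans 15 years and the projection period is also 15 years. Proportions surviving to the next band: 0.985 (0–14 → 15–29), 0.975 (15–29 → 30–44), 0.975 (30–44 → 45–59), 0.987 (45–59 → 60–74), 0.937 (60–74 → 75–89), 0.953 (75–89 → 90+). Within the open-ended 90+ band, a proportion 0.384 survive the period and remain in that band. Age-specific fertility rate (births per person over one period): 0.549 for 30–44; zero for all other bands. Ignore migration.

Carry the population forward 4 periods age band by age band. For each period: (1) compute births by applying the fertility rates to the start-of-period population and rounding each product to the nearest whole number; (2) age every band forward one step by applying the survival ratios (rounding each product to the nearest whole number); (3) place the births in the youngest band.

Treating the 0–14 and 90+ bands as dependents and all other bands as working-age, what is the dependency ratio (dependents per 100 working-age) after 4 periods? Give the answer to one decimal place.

79.6

[period 1]
Births: 6650 * 0.549 = 3651
15–29: 2650 * 0.985 = 2610
30–44: 3950 * 0.975 = 3851
45–59: 6650 * 0.975 = 6484
60–74: 5100 * 0.987 = 5034
75–89: 4250 * 0.937 = 3982
90+: 3450 * 0.953 + 1300 * 0.384 = 3288 + 499 = 3787
End of period: [3651, 2610, 3851, 6484, 5034, 3982, 3787]
[period 2]
Births: 3851 * 0.549 = 2114
15–29: 3651 * 0.985 = 3596
30–44: 2610 * 0.975 = 2545
45–59: 3851 * 0.975 = 3755
60–74: 6484 * 0.987 = 6400
75–89: 5034 * 0.937 = 4717
90+: 3982 * 0.953 + 3787 * 0.384 = 3795 + 1454 = 5249
End of period: [2114, 3596, 2545, 3755, 6400, 4717, 5249]
[period 3]
Births: 2545 * 0.549 = 1397
15–29: 2114 * 0.985 = 2082
30–44: 3596 * 0.975 = 3506
45–59: 2545 * 0.975 = 2481
60–74: 3755 * 0.987 = 3706
75–89: 6400 * 0.937 = 5997
90+: 4717 * 0.953 + 5249 * 0.384 = 4495 + 2016 = 6511
End of period: [1397, 2082, 3506, 2481, 3706, 5997, 6511]
[period 4]
Births: 3506 * 0.549 = 1925
15–29: 1397 * 0.985 = 1376
30–44: 2082 * 0.975 = 2030
45–59: 3506 * 0.975 = 3418
60–74: 2481 * 0.987 = 2449
75–89: 3706 * 0.937 = 3473
90+: 5997 * 0.953 + 6511 * 0.384 = 5715 + 2500 = 8215
End of period: [1925, 1376, 2030, 3418, 2449, 3473, 8215]
Dependents (band 0–14 + band 90+) = 1925 + 8215 = 10140; working-age = 12746; ratio = 10140/12746 × 100 = 79.6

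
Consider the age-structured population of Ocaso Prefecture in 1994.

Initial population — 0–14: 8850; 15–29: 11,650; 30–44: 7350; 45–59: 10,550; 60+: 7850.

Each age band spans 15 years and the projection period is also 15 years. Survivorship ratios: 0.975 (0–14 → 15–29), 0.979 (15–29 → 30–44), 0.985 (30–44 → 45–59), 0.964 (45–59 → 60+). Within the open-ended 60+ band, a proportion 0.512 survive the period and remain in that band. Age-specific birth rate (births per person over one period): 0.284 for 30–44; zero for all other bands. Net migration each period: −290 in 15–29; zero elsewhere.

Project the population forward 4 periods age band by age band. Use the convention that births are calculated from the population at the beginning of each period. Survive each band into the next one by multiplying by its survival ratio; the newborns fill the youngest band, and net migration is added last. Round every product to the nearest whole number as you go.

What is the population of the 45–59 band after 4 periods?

1682

[period 1]
Births: 7350 × 0.284 = 2087
15–29: 8850 × 0.975 = 8629
30–44: 11650 × 0.979 = 11405
45–59: 7350 × 0.985 = 7240
60+: 10550 × 0.964 + 7850 × 0.512 = 10170 + 4019 = 14189
Net migration: 15–29 − 290 → 8339
Giving 2087 / 8339 / 11405 / 7240 / 14189.
[period 2]
Births: 11405 × 0.284 = 3239
15–29: 2087 × 0.975 = 2035
30–44: 8339 × 0.979 = 8164
45–59: 11405 × 0.985 = 11234
60+: 7240 × 0.964 + 14189 × 0.512 = 6979 + 7265 = 14244
Net migration: 15–29 − 290 → 1745
Giving 3239 / 1745 / 8164 / 11234 / 14244.
[period 3]
Births: 8164 × 0.284 = 2319
15–29: 3239 × 0.975 = 3158
30–44: 1745 × 0.979 = 1708
45–59: 8164 × 0.985 = 8042
60+: 11234 × 0.964 + 14244 × 0.512 = 10830 + 7293 = 18123
Net migration: 15–29 − 290 → 2868
Giving 2319 / 2868 / 1708 / 8042 / 18123.
[period 4]
Births: 1708 × 0.284 = 485
15–29: 2319 × 0.975 = 2261
30–44: 2868 × 0.979 = 2808
45–59: 1708 × 0.985 = 1682
60+: 8042 × 0.964 + 18123 × 0.512 = 7752 + 9279 = 17031
Net migration: 15–29 − 290 → 1971
Giving 485 / 1971 / 2808 / 1682 / 17031.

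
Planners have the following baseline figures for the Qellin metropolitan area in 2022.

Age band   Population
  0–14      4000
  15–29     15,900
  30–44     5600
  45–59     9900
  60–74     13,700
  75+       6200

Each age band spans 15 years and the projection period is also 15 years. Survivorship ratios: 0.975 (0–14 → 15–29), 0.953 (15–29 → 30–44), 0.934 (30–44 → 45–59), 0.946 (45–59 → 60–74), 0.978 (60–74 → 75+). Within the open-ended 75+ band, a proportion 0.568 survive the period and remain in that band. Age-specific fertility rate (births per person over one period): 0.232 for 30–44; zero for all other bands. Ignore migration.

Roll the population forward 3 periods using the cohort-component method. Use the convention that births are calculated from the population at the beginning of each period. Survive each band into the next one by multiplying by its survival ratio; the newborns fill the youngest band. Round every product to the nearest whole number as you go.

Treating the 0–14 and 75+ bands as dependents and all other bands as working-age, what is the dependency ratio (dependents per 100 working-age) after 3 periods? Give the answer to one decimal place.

76.1

Numbering the groups 1..6 from youngest to oldest:
Period 1:
Births: 5600 * 0.232 = 1299
Group 2: 4000 * 0.975 = 3900
Group 3: 15900 * 0.953 = 15153
Group 4: 5600 * 0.934 = 5230
Group 5: 9900 * 0.946 = 9365
Group 6: 13700 * 0.978 + 6200 * 0.568 = 13399 + 3522 = 16921
Giving 1299 / 3900 / 15153 / 5230 / 9365 / 16921.
Period 2:
Births: 15153 * 0.232 = 3515
Group 2: 1299 * 0.975 = 1267
Group 3: 3900 * 0.953 = 3717
Group 4: 15153 * 0.934 = 14153
Group 5: 5230 * 0.946 = 4948
Group 6: 9365 * 0.978 + 16921 * 0.568 = 9159 + 9611 = 18770
Giving 3515 / 1267 / 3717 / 14153 / 4948 / 18770.
Period 3:
Births: 3717 * 0.232 = 862
Group 2: 3515 * 0.975 = 3427
Group 3: 1267 * 0.953 = 1207
Group 4: 3717 * 0.934 = 3472
Group 5: 14153 * 0.946 = 13389
Group 6: 4948 * 0.978 + 18770 * 0.568 = 4839 + 10661 = 15500
Giving 862 / 3427 / 1207 / 3472 / 13389 / 15500.
Dependents (band 0–14 + band 75+) = 862 + 15500 = 16362; working-age = 21495; ratio = 16362/21495 × 100 = 76.1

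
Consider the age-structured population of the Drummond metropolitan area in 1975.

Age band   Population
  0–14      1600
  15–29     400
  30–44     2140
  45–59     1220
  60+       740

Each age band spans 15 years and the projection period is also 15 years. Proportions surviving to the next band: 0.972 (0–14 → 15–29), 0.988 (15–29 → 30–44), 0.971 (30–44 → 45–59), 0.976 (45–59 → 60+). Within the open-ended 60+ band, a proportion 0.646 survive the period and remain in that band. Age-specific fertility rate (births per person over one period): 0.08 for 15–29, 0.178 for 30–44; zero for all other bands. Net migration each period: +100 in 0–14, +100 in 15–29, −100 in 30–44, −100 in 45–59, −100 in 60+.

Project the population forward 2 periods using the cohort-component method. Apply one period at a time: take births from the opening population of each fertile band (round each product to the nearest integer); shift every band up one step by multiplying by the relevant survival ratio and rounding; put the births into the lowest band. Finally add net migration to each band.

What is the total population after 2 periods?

5450

— Period 1 —
Births: 400 × 0.08 = 32 ; 2140 × 0.178 = 381 ⇒ total 413
15–29: 1600 × 0.972 = 1555
30–44: 400 × 0.988 = 395
45–59: 2140 × 0.971 = 2078
60+: 1220 × 0.976 + 740 × 0.646 = 1191 + 478 = 1669
Net migration: 0–14 + 100 → 513; 15–29 + 100 → 1655; 30–44 − 100 → 295; 45–59 − 100 → 1978; 60+ − 100 → 1569
→ [513, 1655, 295, 1978, 1569]
— Period 2 —
Births: 1655 × 0.08 = 132 ; 295 × 0.178 = 53 ⇒ total 185
15–29: 513 × 0.972 = 499
30–44: 1655 × 0.988 = 1635
45–59: 295 × 0.971 = 286
60+: 1978 × 0.976 + 1569 × 0.646 = 1931 + 1014 = 2945
Net migration: 0–14 + 100 → 285; 15–29 + 100 → 599; 30–44 − 100 → 1535; 45–59 − 100 → 186; 60+ − 100 → 2845
→ [285, 599, 1535, 186, 2845]
Total after period 2: 285 + 599 + 1535 + 186 + 2845 = 5450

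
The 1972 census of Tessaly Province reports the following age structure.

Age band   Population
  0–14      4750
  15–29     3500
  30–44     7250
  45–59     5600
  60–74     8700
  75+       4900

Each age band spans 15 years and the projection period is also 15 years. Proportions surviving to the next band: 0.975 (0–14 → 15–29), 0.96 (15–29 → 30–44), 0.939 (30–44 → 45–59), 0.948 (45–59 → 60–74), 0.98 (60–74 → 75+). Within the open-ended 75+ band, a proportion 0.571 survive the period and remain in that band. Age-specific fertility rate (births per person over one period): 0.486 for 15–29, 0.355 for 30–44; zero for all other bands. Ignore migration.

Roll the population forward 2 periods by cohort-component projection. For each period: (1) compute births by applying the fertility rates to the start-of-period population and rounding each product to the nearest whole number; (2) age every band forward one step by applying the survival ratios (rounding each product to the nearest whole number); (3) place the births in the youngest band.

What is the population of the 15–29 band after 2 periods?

After projecting period 1:
Births: 3500 × 0.486 = 1701 ; 7250 × 0.355 = 2574 → 4275
15–29: 4750 × 0.975 = 4631
30–44: 3500 × 0.96 = 3360
45–59: 7250 × 0.939 = 6808
60–74: 5600 × 0.948 = 5309
75+: 8700 × 0.98 + 4900 × 0.571 = 8526 + 2798 = 11324
End of period: [4275, 4631, 3360, 6808, 5309, 11324]
After projecting period 2:
Births: 4631 × 0.486 = 2251 ; 3360 × 0.355 = 1193 → 3444
15–29: 4275 × 0.975 = 4168
30–44: 4631 × 0.96 = 4446
45–59: 3360 × 0.939 = 3155
60–74: 6808 × 0.948 = 6454
75+: 5309 × 0.98 + 11324 × 0.571 = 5203 + 6466 = 11669
End of period: [3444, 4168, 4446, 3155, 6454, 11669]

4168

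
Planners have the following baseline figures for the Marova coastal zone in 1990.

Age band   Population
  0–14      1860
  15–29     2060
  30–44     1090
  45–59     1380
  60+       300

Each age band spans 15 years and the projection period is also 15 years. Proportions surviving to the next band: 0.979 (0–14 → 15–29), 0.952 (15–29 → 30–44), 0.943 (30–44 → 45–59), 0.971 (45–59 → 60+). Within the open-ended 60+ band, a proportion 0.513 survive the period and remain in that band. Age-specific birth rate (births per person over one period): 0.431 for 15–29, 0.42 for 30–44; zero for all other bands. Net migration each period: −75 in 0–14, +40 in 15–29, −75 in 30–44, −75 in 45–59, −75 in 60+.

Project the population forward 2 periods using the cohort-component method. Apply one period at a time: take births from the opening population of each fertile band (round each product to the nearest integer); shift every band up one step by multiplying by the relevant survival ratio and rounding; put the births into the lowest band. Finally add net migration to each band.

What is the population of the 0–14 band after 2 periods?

(Groups numbered youngest = 1 to oldest = 5.)
— Period 1 —
Births: 2060 * 0.431 = 888, 1090 * 0.42 = 458 ⇒ total 1346
Group 2: 1860 * 0.979 = 1821
Group 3: 2060 * 0.952 = 1961
Group 4: 1090 * 0.943 = 1028
Group 5: 1380 * 0.971 + 300 * 0.513 = 1340 + 154 = 1494
Net migration: Group 1 − 75 → 1271; Group 2 + 40 → 1861; Group 3 − 75 → 1886; Group 4 − 75 → 953; Group 5 − 75 → 1419
End of period: [1271, 1861, 1886, 953, 1419]
— Period 2 —
Births: 1861 * 0.431 = 802, 1886 * 0.42 = 792 ⇒ total 1594
Group 2: 1271 * 0.979 = 1244
Group 3: 1861 * 0.952 = 1772
Group 4: 1886 * 0.943 = 1778
Group 5: 953 * 0.971 + 1419 * 0.513 = 925 + 728 = 1653
Net migration: Group 1 − 75 → 1519; Group 2 + 40 → 1284; Group 3 − 75 → 1697; Group 4 − 75 → 1703; Group 5 − 75 → 1578
End of period: [1519, 1284, 1697, 1703, 1578]

1519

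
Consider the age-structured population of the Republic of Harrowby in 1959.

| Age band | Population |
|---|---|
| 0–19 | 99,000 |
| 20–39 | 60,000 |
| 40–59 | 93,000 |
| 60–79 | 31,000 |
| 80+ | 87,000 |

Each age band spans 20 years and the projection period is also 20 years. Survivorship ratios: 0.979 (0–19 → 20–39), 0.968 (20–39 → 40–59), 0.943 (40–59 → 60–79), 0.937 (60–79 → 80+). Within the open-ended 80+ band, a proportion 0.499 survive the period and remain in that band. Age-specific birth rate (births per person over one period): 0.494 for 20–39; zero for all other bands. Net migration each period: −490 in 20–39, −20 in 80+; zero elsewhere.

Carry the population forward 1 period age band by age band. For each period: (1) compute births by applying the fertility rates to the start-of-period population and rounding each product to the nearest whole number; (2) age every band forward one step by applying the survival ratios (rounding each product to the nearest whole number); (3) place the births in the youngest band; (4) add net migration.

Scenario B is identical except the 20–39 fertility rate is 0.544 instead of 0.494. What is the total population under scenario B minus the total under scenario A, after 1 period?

Period 1:
Births: 60000 × 0.494 = 29640
20–39: 99000 × 0.979 = 96921
40–59: 60000 × 0.968 = 58080
60–79: 93000 × 0.943 = 87699
80+: 31000 × 0.937 + 87000 × 0.499 = 29047 + 43413 = 72460
Net migration: 20–39 − 490 → 96431; 80+ − 20 → 72440
Population now: 0–19=29640, 20–39=96431, 40–59=58080, 60–79=87699, 80+=72440
Scenario A total after 1 period: 344290
Scenario B projection —
Period 1:
Births: 60000 × 0.544 = 32640
20–39: 99000 × 0.979 = 96921
40–59: 60000 × 0.968 = 58080
60–79: 93000 × 0.943 = 87699
80+: 31000 × 0.937 + 87000 × 0.499 = 29047 + 43413 = 72460
Net migration: 20–39 − 490 → 96431; 80+ − 20 → 72440
Population now: 0–19=32640, 20–39=96431, 40–59=58080, 60–79=87699, 80+=72440
Scenario B total after 1 period: 347290
Difference B − A = 347290 − 344290 = 3000

3000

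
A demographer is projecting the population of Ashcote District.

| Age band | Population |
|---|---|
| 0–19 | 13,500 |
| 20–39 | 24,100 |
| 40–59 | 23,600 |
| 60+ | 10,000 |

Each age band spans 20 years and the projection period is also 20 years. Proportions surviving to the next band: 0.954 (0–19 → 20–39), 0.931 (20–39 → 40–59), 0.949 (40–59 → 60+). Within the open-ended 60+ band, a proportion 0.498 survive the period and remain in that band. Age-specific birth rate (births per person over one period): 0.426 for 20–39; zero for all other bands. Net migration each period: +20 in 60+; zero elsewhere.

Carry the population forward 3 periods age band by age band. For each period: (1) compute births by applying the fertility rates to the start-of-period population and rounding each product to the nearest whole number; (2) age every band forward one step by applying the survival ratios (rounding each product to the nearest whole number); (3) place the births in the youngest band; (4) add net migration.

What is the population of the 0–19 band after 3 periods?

After projecting period 1:
Births: 24100 * 0.426 = 10267
20–39: 13500 * 0.954 = 12879
40–59: 24100 * 0.931 = 22437
60+: 23600 * 0.949 + 10000 * 0.498 = 22396 + 4980 = 27376
Net migration: 60+ + 20 → 27396
Population now: 0–19=10267, 20–39=12879, 40–59=22437, 60+=27396
After projecting period 2:
Births: 12879 * 0.426 = 5486
20–39: 10267 * 0.954 = 9795
40–59: 12879 * 0.931 = 11990
60+: 22437 * 0.949 + 27396 * 0.498 = 21293 + 13643 = 34936
Net migration: 60+ + 20 → 34956
Population now: 0–19=5486, 20–39=9795, 40–59=11990, 60+=34956
After projecting period 3:
Births: 9795 * 0.426 = 4173
20–39: 5486 * 0.954 = 5234
40–59: 9795 * 0.931 = 9119
60+: 11990 * 0.949 + 34956 * 0.498 = 11379 + 17408 = 28787
Net migration: 60+ + 20 → 28807
Population now: 0–19=4173, 20–39=5234, 40–59=9119, 60+=28807

4173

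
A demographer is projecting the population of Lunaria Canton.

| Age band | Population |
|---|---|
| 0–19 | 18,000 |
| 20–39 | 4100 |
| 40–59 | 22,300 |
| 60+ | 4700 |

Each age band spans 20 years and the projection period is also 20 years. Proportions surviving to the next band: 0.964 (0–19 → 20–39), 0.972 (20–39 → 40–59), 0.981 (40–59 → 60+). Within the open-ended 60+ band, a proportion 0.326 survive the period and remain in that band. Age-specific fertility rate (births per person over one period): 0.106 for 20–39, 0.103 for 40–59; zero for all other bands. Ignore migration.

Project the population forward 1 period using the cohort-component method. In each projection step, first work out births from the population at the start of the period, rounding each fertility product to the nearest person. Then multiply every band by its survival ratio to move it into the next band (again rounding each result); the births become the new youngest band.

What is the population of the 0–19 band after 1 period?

2732

Call the bands 1 to 4, youngest first.
After projecting period 1:
Births: 4100 × 0.106 = 435 ; 22300 × 0.103 = 2297 ⇒ total 2732
Band 2: 18000 × 0.964 = 17352
Band 3: 4100 × 0.972 = 3985
Band 4: 22300 × 0.981 + 4700 × 0.326 = 21876 + 1532 = 23408
Population now: 0–19=2732, 20–39=17352, 40–59=3985, 60+=23408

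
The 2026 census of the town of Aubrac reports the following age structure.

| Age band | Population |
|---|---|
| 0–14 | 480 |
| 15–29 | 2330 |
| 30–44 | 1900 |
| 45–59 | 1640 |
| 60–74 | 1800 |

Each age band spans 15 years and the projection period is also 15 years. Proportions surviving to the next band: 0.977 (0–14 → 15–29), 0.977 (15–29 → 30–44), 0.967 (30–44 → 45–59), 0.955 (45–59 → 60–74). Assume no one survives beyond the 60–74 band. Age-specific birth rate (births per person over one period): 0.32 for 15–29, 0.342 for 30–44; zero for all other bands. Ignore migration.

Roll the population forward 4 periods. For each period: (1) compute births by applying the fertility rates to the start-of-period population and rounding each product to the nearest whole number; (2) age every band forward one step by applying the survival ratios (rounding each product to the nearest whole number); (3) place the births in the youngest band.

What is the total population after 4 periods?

3923

Numbering the bands 1..5 from youngest to oldest:
Period 1:
Births: 2330 * 0.32 = 746  |  1900 * 0.342 = 650 — total 1396
Band 2: 480 * 0.977 = 469
Band 3: 2330 * 0.977 = 2276
Band 4: 1900 * 0.967 = 1837
Band 5: 1640 * 0.955 = 1566
Population now: 0–14=1396, 15–29=469, 30–44=2276, 45–59=1837, 60–74=1566
Period 2:
Births: 469 * 0.32 = 150  |  2276 * 0.342 = 778 — total 928
Band 2: 1396 * 0.977 = 1364
Band 3: 469 * 0.977 = 458
Band 4: 2276 * 0.967 = 2201
Band 5: 1837 * 0.955 = 1754
Population now: 0–14=928, 15–29=1364, 30–44=458, 45–59=2201, 60–74=1754
Period 3:
Births: 1364 * 0.32 = 436  |  458 * 0.342 = 157 — total 593
Band 2: 928 * 0.977 = 907
Band 3: 1364 * 0.977 = 1333
Band 4: 458 * 0.967 = 443
Band 5: 2201 * 0.955 = 2102
Population now: 0–14=593, 15–29=907, 30–44=1333, 45–59=443, 60–74=2102
Period 4:
Births: 907 * 0.32 = 290  |  1333 * 0.342 = 456 — total 746
Band 2: 593 * 0.977 = 579
Band 3: 907 * 0.977 = 886
Band 4: 1333 * 0.967 = 1289
Band 5: 443 * 0.955 = 423
Population now: 0–14=746, 15–29=579, 30–44=886, 45–59=1289, 60–74=423
Total after period 4: 746 + 579 + 886 + 1289 + 423 = 3923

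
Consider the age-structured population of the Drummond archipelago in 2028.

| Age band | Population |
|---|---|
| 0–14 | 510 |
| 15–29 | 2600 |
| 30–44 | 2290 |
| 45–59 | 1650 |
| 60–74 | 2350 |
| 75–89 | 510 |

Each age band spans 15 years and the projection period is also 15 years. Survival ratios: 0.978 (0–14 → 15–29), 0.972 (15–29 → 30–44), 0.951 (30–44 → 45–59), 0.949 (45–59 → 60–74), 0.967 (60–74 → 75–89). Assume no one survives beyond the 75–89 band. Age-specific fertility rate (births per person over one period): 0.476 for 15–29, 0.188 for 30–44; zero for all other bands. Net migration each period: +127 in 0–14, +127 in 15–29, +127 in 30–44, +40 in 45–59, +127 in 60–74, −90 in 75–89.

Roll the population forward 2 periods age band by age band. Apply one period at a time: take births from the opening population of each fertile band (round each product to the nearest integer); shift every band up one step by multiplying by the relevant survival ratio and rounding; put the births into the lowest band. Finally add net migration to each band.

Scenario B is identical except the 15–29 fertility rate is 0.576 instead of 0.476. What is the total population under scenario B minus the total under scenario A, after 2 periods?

Period 1.
Births: 2600 * 0.476 = 1238 ; 2290 * 0.188 = 431 — total 1669
15–29: 510 * 0.978 = 499
30–44: 2600 * 0.972 = 2527
45–59: 2290 * 0.951 = 2178
60–74: 1650 * 0.949 = 1566
75–89: 2350 * 0.967 = 2272
Net migration: 0–14 + 127 → 1796; 15–29 + 127 → 626; 30–44 + 127 → 2654; 45–59 + 40 → 2218; 60–74 + 127 → 1693; 75–89 − 90 → 2182
Population now: 0–14=1796, 15–29=626, 30–44=2654, 45–59=2218, 60–74=1693, 75–89=2182
Period 2.
Births: 626 * 0.476 = 298 ; 2654 * 0.188 = 499 — total 797
15–29: 1796 * 0.978 = 1756
30–44: 626 * 0.972 = 608
45–59: 2654 * 0.951 = 2524
60–74: 2218 * 0.949 = 2105
75–89: 1693 * 0.967 = 1637
Net migration: 0–14 + 127 → 924; 15–29 + 127 → 1883; 30–44 + 127 → 735; 45–59 + 40 → 2564; 60–74 + 127 → 2232; 75–89 − 90 → 1547
Population now: 0–14=924, 15–29=1883, 30–44=735, 45–59=2564, 60–74=2232, 75–89=1547
Scenario A total after 2 periods: 9885
Scenario B projection —
Period 1.
Births: 2600 * 0.576 = 1498 ; 2290 * 0.188 = 431 — total 1929
15–29: 510 * 0.978 = 499
30–44: 2600 * 0.972 = 2527
45–59: 2290 * 0.951 = 2178
60–74: 1650 * 0.949 = 1566
75–89: 2350 * 0.967 = 2272
Net migration: 0–14 + 127 → 2056; 15–29 + 127 → 626; 30–44 + 127 → 2654; 45–59 + 40 → 2218; 60–74 + 127 → 1693; 75–89 − 90 → 2182
Population now: 0–14=2056, 15–29=626, 30–44=2654, 45–59=2218, 60–74=1693, 75–89=2182
Period 2.
Births: 626 * 0.576 = 361 ; 2654 * 0.188 = 499 — total 860
15–29: 2056 * 0.978 = 2011
30–44: 626 * 0.972 = 608
45–59: 2654 * 0.951 = 2524
60–74: 2218 * 0.949 = 2105
75–89: 1693 * 0.967 = 1637
Net migration: 0–14 + 127 → 987; 15–29 + 127 → 2138; 30–44 + 127 → 735; 45–59 + 40 → 2564; 60–74 + 127 → 2232; 75–89 − 90 → 1547
Population now: 0–14=987, 15–29=2138, 30–44=735, 45–59=2564, 60–74=2232, 75–89=1547
Scenario B total after 2 periods: 10203
Difference B − A = 10203 − 9885 = 318

318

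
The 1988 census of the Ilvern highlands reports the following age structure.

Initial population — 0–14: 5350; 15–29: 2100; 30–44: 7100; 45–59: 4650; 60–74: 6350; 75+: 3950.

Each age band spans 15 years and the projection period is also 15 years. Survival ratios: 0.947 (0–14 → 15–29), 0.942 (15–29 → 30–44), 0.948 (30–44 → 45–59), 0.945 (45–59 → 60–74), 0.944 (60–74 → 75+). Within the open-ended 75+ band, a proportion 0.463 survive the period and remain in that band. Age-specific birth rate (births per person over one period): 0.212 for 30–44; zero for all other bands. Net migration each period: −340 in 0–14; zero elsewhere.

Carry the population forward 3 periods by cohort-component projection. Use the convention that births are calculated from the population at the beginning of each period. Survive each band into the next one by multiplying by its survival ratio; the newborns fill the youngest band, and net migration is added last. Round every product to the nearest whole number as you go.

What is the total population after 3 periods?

Let group 1 be 0–14 through group 6 = 75+.
After projecting period 1:
Births: 7100 * 0.212 = 1505
Group 2: 5350 * 0.947 = 5066
Group 3: 2100 * 0.942 = 1978
Group 4: 7100 * 0.948 = 6731
Group 5: 4650 * 0.945 = 4394
Group 6: 6350 * 0.944 + 3950 * 0.463 = 5994 + 1829 = 7823
Net migration: Group 1 − 340 → 1165
End of period: [1165, 5066, 1978, 6731, 4394, 7823]
After projecting period 2:
Births: 1978 * 0.212 = 419
Group 2: 1165 * 0.947 = 1103
Group 3: 5066 * 0.942 = 4772
Group 4: 1978 * 0.948 = 1875
Group 5: 6731 * 0.945 = 6361
Group 6: 4394 * 0.944 + 7823 * 0.463 = 4148 + 3622 = 7770
Net migration: Group 1 − 340 → 79
End of period: [79, 1103, 4772, 1875, 6361, 7770]
After projecting period 3:
Births: 4772 * 0.212 = 1012
Group 2: 79 * 0.947 = 75
Group 3: 1103 * 0.942 = 1039
Group 4: 4772 * 0.948 = 4524
Group 5: 1875 * 0.945 = 1772
Group 6: 6361 * 0.944 + 7770 * 0.463 = 6005 + 3598 = 9603
Net migration: Group 1 − 340 → 672
End of period: [672, 75, 1039, 4524, 1772, 9603]
Total after period 3: 672 + 75 + 1039 + 4524 + 1772 + 9603 = 17685

17685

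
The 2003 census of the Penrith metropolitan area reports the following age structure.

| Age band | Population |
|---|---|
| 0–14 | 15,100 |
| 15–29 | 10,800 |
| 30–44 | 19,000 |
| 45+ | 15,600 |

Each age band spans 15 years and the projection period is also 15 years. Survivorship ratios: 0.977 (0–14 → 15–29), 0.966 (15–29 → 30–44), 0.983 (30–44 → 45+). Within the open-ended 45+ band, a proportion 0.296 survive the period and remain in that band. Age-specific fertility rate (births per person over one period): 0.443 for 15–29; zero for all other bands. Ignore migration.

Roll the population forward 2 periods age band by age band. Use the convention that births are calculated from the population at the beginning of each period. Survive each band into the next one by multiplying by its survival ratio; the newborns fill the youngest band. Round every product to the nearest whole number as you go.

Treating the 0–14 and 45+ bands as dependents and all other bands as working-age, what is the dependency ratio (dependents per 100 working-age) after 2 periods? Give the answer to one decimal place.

Numbering the bands 1..4 from youngest to oldest:
— Period 1 —
Births: 10800 × 0.443 = 4784
Band 2: 15100 × 0.977 = 14753
Band 3: 10800 × 0.966 = 10433
Band 4: 19000 × 0.983 + 15600 × 0.296 = 18677 + 4618 = 23295
Giving 4784 / 14753 / 10433 / 23295.
— Period 2 —
Births: 14753 × 0.443 = 6536
Band 2: 4784 × 0.977 = 4674
Band 3: 14753 × 0.966 = 14251
Band 4: 10433 × 0.983 + 23295 × 0.296 = 10256 + 6895 = 17151
Giving 6536 / 4674 / 14251 / 17151.
Dependents (band 0–14 + band 45+) = 6536 + 17151 = 23687; working-age = 18925; ratio = 23687/18925 × 100 = 125.2

125.2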